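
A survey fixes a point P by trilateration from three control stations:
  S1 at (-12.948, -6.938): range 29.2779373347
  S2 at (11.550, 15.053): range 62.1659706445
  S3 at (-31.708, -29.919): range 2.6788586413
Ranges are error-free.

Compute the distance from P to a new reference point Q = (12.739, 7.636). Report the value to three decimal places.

58.235

eq1: (x + 12.948)² + (y + 6.938)² = 29.2779373347²
eq2: (x − 11.550)² + (y − 15.053)² = 62.1659706445²
eq3: (x + 31.708)² + (y + 29.919)² = 2.6788586413²
eq2−eq1, eq2−eq3 (x²,y² cancel):
  -48.996·x − 43.982·y = 2863.201531
  -86.516·x − 89.944·y = 5397.980139
det = -48.996·-89.944 − -43.982·-86.516 = 601.749512
x = (2863.201531·-89.944 − -43.982·5397.980139) / 601.749512 = -33.425596
y = (-48.996·5397.980139 − 2863.201531·-86.516) / 601.749512 = -27.863240
|P − Q| = √((-33.425596 − 12.739)² + (-27.863240 − 7.636)²) = 58.235436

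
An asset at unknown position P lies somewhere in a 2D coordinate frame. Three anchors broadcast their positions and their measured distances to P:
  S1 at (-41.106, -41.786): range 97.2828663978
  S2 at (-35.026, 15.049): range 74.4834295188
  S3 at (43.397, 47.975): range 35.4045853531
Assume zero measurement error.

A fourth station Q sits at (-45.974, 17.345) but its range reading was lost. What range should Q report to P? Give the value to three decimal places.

85.518

eq1: (x + 41.106)² + (y + 41.786)² = 97.2828663978²
eq2: (x + 35.026)² + (y − 15.049)² = 74.4834295188²
eq3: (x − 43.397)² + (y − 47.975)² = 35.4045853531²
eq3−eq2, eq3−eq1 (x²,y² cancel):
  -156.846·x − 65.852·y = -7025.903766
  -169.006·x − 179.522·y = -8959.598633
det = -156.846·-179.522 − -65.852·-169.006 = 17027.924500
x = (-7025.903766·-179.522 − -65.852·-8959.598633) / 17027.924500 = 39.423290
y = (-156.846·-8959.598633 − -7025.903766·-169.006) / 17027.924500 = 12.794120
|P − Q| = √((39.423290 − -45.974)² + (12.794120 − 17.345)²) = 85.518464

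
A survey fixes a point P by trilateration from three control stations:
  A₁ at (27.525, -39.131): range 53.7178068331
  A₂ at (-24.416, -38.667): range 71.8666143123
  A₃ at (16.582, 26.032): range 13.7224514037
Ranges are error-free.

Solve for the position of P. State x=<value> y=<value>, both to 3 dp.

eq1: (x − 27.525)² + (y + 39.131)² = 53.7178068331²
eq2: (x + 24.416)² + (y + 38.667)² = 71.8666143123²
eq3: (x − 16.582)² + (y − 26.032)² = 13.7224514037²
eq1−eq2, eq1−eq3 (x²,y² cancel):
  -103.882·x + 0.928·y = -2476.790323
  -21.886·x + 130.326·y = 1361.064060
det = -103.882·130.326 − 0.928·-21.886 = -13518.215324
x = (-2476.790323·130.326 − 0.928·1361.064060) / -13518.215324 = 23.971599
y = (-103.882·1361.064060 − -2476.790323·-21.886) / -13518.215324 = 14.469150

x=23.972 y=14.469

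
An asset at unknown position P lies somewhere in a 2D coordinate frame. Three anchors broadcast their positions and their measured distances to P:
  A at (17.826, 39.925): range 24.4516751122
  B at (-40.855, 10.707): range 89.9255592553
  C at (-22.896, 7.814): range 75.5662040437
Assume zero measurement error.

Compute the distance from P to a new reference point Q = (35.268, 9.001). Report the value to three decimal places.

40.080

eq1: (x − 17.826)² + (y − 39.925)² = 24.4516751122²
eq2: (x + 40.855)² + (y − 10.707)² = 89.9255592553²
eq3: (x + 22.896)² + (y − 7.814)² = 75.5662040437²
eq3−eq1, eq3−eq2 (x²,y² cancel):
  81.444·x + 64.222·y = 6438.853267
  -35.918·x + 5.786·y = -1177.869552
det = 81.444·5.786 − 64.222·-35.918 = 2777.960780
x = (6438.853267·5.786 − 64.222·-1177.869552) / 2777.960780 = 40.641446
y = (81.444·-1177.869552 − 6438.853267·-35.918) / 2777.960780 = 48.719307
|P − Q| = √((40.641446 − 35.268)² + (48.719307 − 9.001)²) = 40.080143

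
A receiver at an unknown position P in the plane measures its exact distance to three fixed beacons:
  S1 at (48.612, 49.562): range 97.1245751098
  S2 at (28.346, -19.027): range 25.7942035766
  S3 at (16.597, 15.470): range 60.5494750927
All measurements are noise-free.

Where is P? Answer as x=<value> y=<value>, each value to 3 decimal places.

x=24.602 y=-44.548

eq1: (x − 48.612)² + (y − 49.562)² = 97.1245751098²
eq2: (x − 28.346)² + (y + 19.027)² = 25.7942035766²
eq3: (x − 16.597)² + (y − 15.470)² = 60.5494750927²
eq1−eq2, eq1−eq3 (x²,y² cancel):
  -40.532·x − 137.178·y = 5113.846209
  -64.030·x − 68.184·y = 1462.207077
det = -40.532·-68.184 − -137.178·-64.030 = -6019.873452
x = (5113.846209·-68.184 − -137.178·1462.207077) / -6019.873452 = 24.601821
y = (-40.532·1462.207077 − 5113.846209·-64.030) / -6019.873452 = -44.548012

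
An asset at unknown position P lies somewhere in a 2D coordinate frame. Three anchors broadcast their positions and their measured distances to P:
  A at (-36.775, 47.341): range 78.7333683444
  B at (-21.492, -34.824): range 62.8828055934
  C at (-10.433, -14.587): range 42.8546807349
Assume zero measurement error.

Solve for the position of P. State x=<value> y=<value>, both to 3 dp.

eq1: (x + 36.775)² + (y − 47.341)² = 78.7333683444²
eq2: (x + 21.492)² + (y + 34.824)² = 62.8828055934²
eq3: (x + 10.433)² + (y + 14.587)² = 42.8546807349²
eq1−eq3, eq1−eq2 (x²,y² cancel):
  52.684·x − 123.856·y = 1090.476782
  30.566·x − 164.330·y = 325.742186
det = 52.684·-164.330 − -123.856·30.566 = -4871.779224
x = (1090.476782·-164.330 − -123.856·325.742186) / -4871.779224 = 28.501482
y = (52.684·325.742186 − 1090.476782·30.566) / -4871.779224 = 3.319139

x=28.501 y=3.319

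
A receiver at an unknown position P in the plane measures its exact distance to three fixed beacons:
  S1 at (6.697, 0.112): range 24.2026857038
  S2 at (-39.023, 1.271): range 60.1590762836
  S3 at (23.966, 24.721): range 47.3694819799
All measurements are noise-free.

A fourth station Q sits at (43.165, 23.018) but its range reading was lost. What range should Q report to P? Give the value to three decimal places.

eq1: (x − 6.697)² + (y − 0.112)² = 24.2026857038²
eq2: (x + 39.023)² + (y − 1.271)² = 60.1590762836²
eq3: (x − 23.966)² + (y − 24.721)² = 47.3694819799²
eq2−eq3, eq2−eq1 (x²,y² cancel):
  125.978·x + 46.900·y = 1036.333663
  91.440·x − 2.318·y = 1553.796847
det = 125.978·-2.318 − 46.900·91.440 = -4580.553004
x = (1036.333663·-2.318 − 46.900·1553.796847) / -4580.553004 = 16.433669
y = (125.978·1553.796847 − 1036.333663·91.440) / -4580.553004 = -22.045781
|P − Q| = √((16.433669 − 43.165)² + (-22.045781 − 23.018)²) = 52.395691

52.396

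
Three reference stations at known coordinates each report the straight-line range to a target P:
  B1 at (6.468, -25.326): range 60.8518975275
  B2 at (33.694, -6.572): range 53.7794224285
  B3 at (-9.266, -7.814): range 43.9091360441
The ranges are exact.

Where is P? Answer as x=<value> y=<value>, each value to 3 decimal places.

eq1: (x − 6.468)² + (y + 25.326)² = 60.8518975275²
eq2: (x − 33.694)² + (y + 6.572)² = 53.7794224285²
eq3: (x + 9.266)² + (y + 7.814)² = 43.9091360441²
eq1−eq2, eq1−eq3 (x²,y² cancel):
  54.452·x + 37.508·y = 1305.962676
  -31.468·x + 35.024·y = 1238.617257
det = 54.452·35.024 − 37.508·-31.468 = 3087.428592
x = (1305.962676·35.024 − 37.508·1238.617257) / 3087.428592 = -0.232562
y = (54.452·1238.617257 − 1305.962676·-31.468) / 3087.428592 = 35.155864

x=-0.233 y=35.156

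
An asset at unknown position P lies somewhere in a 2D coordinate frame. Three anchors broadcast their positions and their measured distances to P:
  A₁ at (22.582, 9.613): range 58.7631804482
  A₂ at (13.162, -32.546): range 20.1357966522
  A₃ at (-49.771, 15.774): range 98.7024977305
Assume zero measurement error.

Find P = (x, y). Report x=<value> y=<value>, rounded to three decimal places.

eq1: (x − 22.582)² + (y − 9.613)² = 58.7631804482²
eq2: (x − 13.162)² + (y + 32.546)² = 20.1357966522²
eq3: (x + 49.771)² + (y − 15.774)² = 98.7024977305²
eq2−eq3, eq2−eq1 (x²,y² cancel):
  -125.866·x + 96.640·y = -7843.241594
  18.840·x + 84.318·y = -3677.784937
det = -125.866·84.318 − 96.640·18.840 = -12433.466988
x = (-7843.241594·84.318 − 96.640·-3677.784937) / -12433.466988 = 24.603380
y = (-125.866·-3677.784937 − -7843.241594·18.840) / -12433.466988 = -49.115404

x=24.603 y=-49.115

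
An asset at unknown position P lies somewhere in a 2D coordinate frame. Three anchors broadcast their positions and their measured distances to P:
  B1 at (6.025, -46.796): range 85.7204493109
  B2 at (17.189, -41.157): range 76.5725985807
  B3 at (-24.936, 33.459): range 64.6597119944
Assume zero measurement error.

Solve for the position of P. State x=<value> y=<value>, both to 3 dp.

x=39.708 y=32.029

eq1: (x − 6.025)² + (y + 46.796)² = 85.7204493109²
eq2: (x − 17.189)² + (y + 41.157)² = 76.5725985807²
eq3: (x + 24.936)² + (y − 33.459)² = 64.6597119944²
eq1−eq2, eq1−eq3 (x²,y² cancel):
  22.328·x + 11.278·y = 1247.826706
  -61.922·x + 160.510·y = 2682.259611
det = 22.328·160.510 − 11.278·-61.922 = 4282.223596
x = (1247.826706·160.510 − 11.278·2682.259611) / 4282.223596 = 39.707908
y = (22.328·2682.259611 − 1247.826706·-61.922) / 4282.223596 = 32.029485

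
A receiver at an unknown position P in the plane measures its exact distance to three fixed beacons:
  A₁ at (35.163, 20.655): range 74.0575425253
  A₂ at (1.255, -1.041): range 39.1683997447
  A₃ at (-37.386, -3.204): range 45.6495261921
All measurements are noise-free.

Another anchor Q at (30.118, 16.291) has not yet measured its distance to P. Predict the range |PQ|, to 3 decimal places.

67.564

eq1: (x − 35.163)² + (y − 20.655)² = 74.0575425253²
eq2: (x − 1.255)² + (y + 1.041)² = 39.1683997447²
eq3: (x + 37.386)² + (y + 3.204)² = 45.6495261921²
eq2−eq1, eq2−eq3 (x²,y² cancel):
  67.816·x + 43.392·y = -2289.949178
  -77.282·x − 4.326·y = 855.604203
det = 67.816·-4.326 − 43.392·-77.282 = 3060.048528
x = (-2289.949178·-4.326 − 43.392·855.604203) / 3060.048528 = -8.895303
y = (67.816·855.604203 − -2289.949178·-77.282) / 3060.048528 = -38.871344
|P − Q| = √((-8.895303 − 30.118)² + (-38.871344 − 16.291)²) = 67.564206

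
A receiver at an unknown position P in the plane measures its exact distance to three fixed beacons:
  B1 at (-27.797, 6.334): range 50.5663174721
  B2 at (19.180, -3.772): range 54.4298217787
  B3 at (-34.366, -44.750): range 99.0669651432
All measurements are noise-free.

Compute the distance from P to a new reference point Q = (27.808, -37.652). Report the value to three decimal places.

eq1: (x + 27.797)² + (y − 6.334)² = 50.5663174721²
eq2: (x − 19.180)² + (y + 3.772)² = 54.4298217787²
eq3: (x + 34.366)² + (y + 44.750)² = 99.0669651432²
eq2−eq1, eq2−eq3 (x²,y² cancel):
  -93.954·x + 20.212·y = 836.345417
  -107.092·x − 81.956·y = -4050.174012
det = -93.954·-81.956 − 20.212·-107.092 = 9864.637528
x = (836.345417·-81.956 − 20.212·-4050.174012) / 9864.637528 = 1.350135
y = (-93.954·-4050.174012 − 836.345417·-107.092) / 9864.637528 = 47.654661
|P − Q| = √((1.350135 − 27.808)² + (47.654661 − -37.652)²) = 89.315424

89.315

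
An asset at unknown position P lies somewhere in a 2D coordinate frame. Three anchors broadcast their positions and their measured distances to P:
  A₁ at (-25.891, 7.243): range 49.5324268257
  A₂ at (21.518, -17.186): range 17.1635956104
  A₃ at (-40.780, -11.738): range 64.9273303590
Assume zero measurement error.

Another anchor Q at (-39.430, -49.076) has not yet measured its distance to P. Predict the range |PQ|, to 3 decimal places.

eq1: (x + 25.891)² + (y − 7.243)² = 49.5324268257²
eq2: (x − 21.518)² + (y + 17.186)² = 17.1635956104²
eq3: (x + 40.780)² + (y + 11.738)² = 64.9273303590²
eq3−eq1, eq3−eq2 (x²,y² cancel):
  29.778·x + 37.962·y = 684.112806
  124.596·x − 10.896·y = 2878.563089
det = 29.778·-10.896 − 37.962·124.596 = -5054.374440
x = (684.112806·-10.896 − 37.962·2878.563089) / -5054.374440 = 23.094867
y = (29.778·2878.563089 − 684.112806·124.596) / -5054.374440 = -0.094993
|P − Q| = √((23.094867 − -39.430)² + (-0.094993 − -49.076)²) = 79.426054

79.426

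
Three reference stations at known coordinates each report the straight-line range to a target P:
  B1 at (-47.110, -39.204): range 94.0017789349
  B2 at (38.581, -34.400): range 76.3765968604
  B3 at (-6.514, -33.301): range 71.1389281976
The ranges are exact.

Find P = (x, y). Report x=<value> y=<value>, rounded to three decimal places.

eq1: (x + 47.110)² + (y + 39.204)² = 94.0017789349²
eq2: (x − 38.581)² + (y + 34.400)² = 76.3765968604²
eq3: (x + 6.514)² + (y + 33.301)² = 71.1389281976²
eq2−eq1, eq2−eq3 (x²,y² cancel):
  -171.382·x − 9.608·y = -1918.497740
  -90.190·x + 2.198·y = -747.827321
det = -171.382·2.198 − -9.608·-90.190 = -1243.243156
x = (-1918.497740·2.198 − -9.608·-747.827321) / -1243.243156 = 9.171161
y = (-171.382·-747.827321 − -1918.497740·-90.190) / -1243.243156 = 36.087204

x=9.171 y=36.087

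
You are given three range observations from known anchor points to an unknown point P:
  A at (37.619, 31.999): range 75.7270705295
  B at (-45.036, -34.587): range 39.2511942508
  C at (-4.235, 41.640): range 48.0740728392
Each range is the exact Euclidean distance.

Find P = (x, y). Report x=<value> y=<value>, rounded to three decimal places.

eq1: (x − 37.619)² + (y − 31.999)² = 75.7270705295²
eq2: (x + 45.036)² + (y + 34.587)² = 39.2511942508²
eq3: (x + 4.235)² + (y − 41.640)² = 48.0740728392²
eq3−eq1, eq3−eq2 (x²,y² cancel):
  83.708·x − 19.282·y = -2736.172395
  -81.602·x − 152.454·y = 2243.137269
det = 83.708·-152.454 − -19.282·-81.602 = -14335.069196
x = (-2736.172395·-152.454 − -19.282·2243.137269) / -14335.069196 = -32.116524
y = (83.708·2243.137269 − -2736.172395·-81.602) / -14335.069196 = 2.477045

x=-32.117 y=2.477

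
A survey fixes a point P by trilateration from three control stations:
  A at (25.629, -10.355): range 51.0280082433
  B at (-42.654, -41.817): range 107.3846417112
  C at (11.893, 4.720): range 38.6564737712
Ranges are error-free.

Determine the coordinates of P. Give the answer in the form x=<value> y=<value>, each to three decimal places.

x=26.101 y=40.671

eq1: (x − 25.629)² + (y + 10.355)² = 51.0280082433²
eq2: (x + 42.654)² + (y + 41.817)² = 107.3846417112²
eq3: (x − 11.893)² + (y − 4.720)² = 38.6564737712²
eq1−eq2, eq1−eq3 (x²,y² cancel):
  -136.566·x − 62.924·y = -6123.650111
  -27.472·x + 30.150·y = 509.184844
det = -136.566·30.150 − -62.924·-27.472 = -5846.113028
x = (-6123.650111·30.150 − -62.924·509.184844) / -5846.113028 = 26.100779
y = (-136.566·509.184844 − -6123.650111·-27.472) / -5846.113028 = 40.670827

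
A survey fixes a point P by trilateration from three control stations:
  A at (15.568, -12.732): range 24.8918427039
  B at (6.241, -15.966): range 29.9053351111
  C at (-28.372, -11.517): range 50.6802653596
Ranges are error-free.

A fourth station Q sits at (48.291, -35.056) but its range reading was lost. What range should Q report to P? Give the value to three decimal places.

56.939

eq1: (x − 15.568)² + (y + 12.732)² = 24.8918427039²
eq2: (x − 6.241)² + (y + 15.966)² = 29.9053351111²
eq3: (x + 28.372)² + (y + 11.517)² = 50.6802653596²
eq1−eq3, eq1−eq2 (x²,y² cancel):
  -87.880·x + 2.430·y = -1415.740239
  -18.654·x − 6.468·y = -385.328446
det = -87.880·-6.468 − 2.430·-18.654 = 613.737060
x = (-1415.740239·-6.468 − 2.430·-385.328446) / 613.737060 = 16.445733
y = (-87.880·-385.328446 − -1415.740239·-18.654) / 613.737060 = 12.144363
|P − Q| = √((16.445733 − 48.291)² + (12.144363 − -35.056)²) = 56.938522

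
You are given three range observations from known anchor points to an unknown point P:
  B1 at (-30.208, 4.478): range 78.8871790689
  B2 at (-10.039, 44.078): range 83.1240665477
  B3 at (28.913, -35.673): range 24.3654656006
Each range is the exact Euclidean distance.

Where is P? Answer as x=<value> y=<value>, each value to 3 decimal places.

x=45.469 y=-17.797

eq1: (x + 30.208)² + (y − 4.478)² = 78.8871790689²
eq2: (x + 10.039)² + (y − 44.078)² = 83.1240665477²
eq3: (x − 28.913)² + (y + 35.673)² = 24.3654656006²
eq2−eq1, eq2−eq3 (x²,y² cancel):
  -40.338·x − 79.200·y = -424.652439
  77.904·x − 159.502·y = 6380.807418
det = -40.338·-159.502 − -79.200·77.904 = 12603.988476
x = (-424.652439·-159.502 − -79.200·6380.807418) / 12603.988476 = 45.469167
y = (-40.338·6380.807418 − -424.652439·77.904) / 12603.988476 = -17.796500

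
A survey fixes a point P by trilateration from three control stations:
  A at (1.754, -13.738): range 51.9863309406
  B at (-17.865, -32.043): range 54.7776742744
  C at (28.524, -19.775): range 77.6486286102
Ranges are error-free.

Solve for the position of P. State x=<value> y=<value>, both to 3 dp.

eq1: (x − 1.754)² + (y + 13.738)² = 51.9863309406²
eq2: (x + 17.865)² + (y + 32.043)² = 54.7776742744²
eq3: (x − 28.524)² + (y + 19.775)² = 77.6486286102²
eq1−eq2, eq1−eq3 (x²,y² cancel):
  -39.238·x − 36.610·y = 856.087920
  53.540·x − 12.074·y = -2313.870879
det = -39.238·-12.074 − -36.610·53.540 = 2433.859012
x = (856.087920·-12.074 − -36.610·-2313.870879) / 2433.859012 = -39.052064
y = (-39.238·-2313.870879 − 856.087920·53.540) / 2433.859012 = 18.471373

x=-39.052 y=18.471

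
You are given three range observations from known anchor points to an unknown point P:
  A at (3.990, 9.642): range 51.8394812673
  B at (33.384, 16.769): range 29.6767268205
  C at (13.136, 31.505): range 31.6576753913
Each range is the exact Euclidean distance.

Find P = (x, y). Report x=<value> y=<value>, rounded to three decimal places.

eq1: (x − 3.990)² + (y − 9.642)² = 51.8394812673²
eq2: (x − 33.384)² + (y − 16.769)² = 29.6767268205²
eq3: (x − 13.136)² + (y − 31.505)² = 31.6576753913²
eq1−eq2, eq1−eq3 (x²,y² cancel):
  58.788·x + 14.254·y = 3093.426256
  18.292·x + 43.726·y = 2741.354664
det = 58.788·43.726 − 14.254·18.292 = 2309.829920
x = (3093.426256·43.726 − 14.254·2741.354664) / 2309.829920 = 41.642844
y = (58.788·2741.354664 − 3093.426256·18.292) / 2309.829920 = 45.273379

x=41.643 y=45.273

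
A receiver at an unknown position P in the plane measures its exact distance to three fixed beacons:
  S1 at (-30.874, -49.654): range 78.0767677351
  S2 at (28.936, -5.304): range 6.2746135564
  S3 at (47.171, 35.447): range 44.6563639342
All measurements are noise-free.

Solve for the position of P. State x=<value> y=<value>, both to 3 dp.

eq1: (x + 30.874)² + (y + 49.654)² = 78.0767677351²
eq2: (x − 28.936)² + (y + 5.304)² = 6.2746135564²
eq3: (x − 47.171)² + (y − 35.447)² = 44.6563639342²
eq2−eq1, eq2−eq3 (x²,y² cancel):
  -119.620·x − 88.700·y = -3503.311805
  36.470·x + 81.502·y = 661.348473
det = -119.620·81.502 − -88.700·36.470 = -6514.380240
x = (-3503.311805·81.502 − -88.700·661.348473) / -6514.380240 = 34.825310
y = (-119.620·661.348473 − -3503.311805·36.470) / -6514.380240 = -7.468903

x=34.825 y=-7.469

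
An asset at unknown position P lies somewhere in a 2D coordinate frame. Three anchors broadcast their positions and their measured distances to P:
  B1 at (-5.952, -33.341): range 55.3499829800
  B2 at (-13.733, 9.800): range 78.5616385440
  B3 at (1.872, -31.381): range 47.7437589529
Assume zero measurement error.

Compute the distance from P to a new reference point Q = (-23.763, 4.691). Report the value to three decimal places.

eq1: (x + 5.952)² + (y + 33.341)² = 55.3499829800²
eq2: (x + 13.733)² + (y − 9.800)² = 78.5616385440²
eq3: (x − 1.872)² + (y + 31.381)² = 47.7437589529²
eq2−eq1, eq2−eq3 (x²,y² cancel):
  15.562·x − 86.282·y = 3970.723731
  31.210·x − 82.362·y = 4596.100788
det = 15.562·-82.362 − -86.282·31.210 = 1411.143776
x = (3970.723731·-82.362 − -86.282·4596.100788) / 1411.143776 = 49.267850
y = (15.562·4596.100788 − 3970.723731·31.210) / 1411.143776 = -37.134251
|P − Q| = √((49.267850 − -23.763)² + (-37.134251 − 4.691)²) = 84.159710

84.160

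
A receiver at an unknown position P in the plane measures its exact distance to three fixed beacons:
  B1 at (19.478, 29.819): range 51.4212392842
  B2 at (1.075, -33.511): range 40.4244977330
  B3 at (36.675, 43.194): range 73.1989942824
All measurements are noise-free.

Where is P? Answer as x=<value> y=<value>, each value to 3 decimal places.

eq1: (x − 19.478)² + (y − 29.819)² = 51.4212392842²
eq2: (x − 1.075)² + (y + 33.511)² = 40.4244977330²
eq3: (x − 36.675)² + (y − 43.194)² = 73.1989942824²
eq2−eq3, eq2−eq1 (x²,y² cancel):
  71.200·x + 153.410·y = -1637.318232
  36.806·x + 126.660·y = -865.581334
det = 71.200·126.660 − 153.410·36.806 = 3371.783540
x = (-1637.318232·126.660 − 153.410·-865.581334) / 3371.783540 = -22.122979
y = (71.200·-865.581334 − -1637.318232·36.806) / 3371.783540 = -0.405203

x=-22.123 y=-0.405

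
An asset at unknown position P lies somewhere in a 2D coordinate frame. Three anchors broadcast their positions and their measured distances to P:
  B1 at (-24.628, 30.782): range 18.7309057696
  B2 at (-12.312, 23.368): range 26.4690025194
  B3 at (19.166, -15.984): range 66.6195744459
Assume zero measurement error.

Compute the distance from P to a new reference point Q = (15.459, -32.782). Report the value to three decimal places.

eq1: (x + 24.628)² + (y − 30.782)² = 18.7309057696²
eq2: (x + 12.312)² + (y − 23.368)² = 26.4690025194²
eq3: (x − 19.166)² + (y + 15.984)² = 66.6195744459²
eq3−eq2, eq3−eq1 (x²,y² cancel):
  -62.956·x + 78.704·y = 3812.384561
  -87.588·x + 93.532·y = 5018.566964
det = -62.956·93.532 − 78.704·-87.588 = 1005.125360
x = (3812.384561·93.532 − 78.704·5018.566964) / 1005.125360 = -38.205525
y = (-62.956·5018.566964 − 3812.384561·-87.588) / 1005.125360 = 17.878603
|P − Q| = √((-38.205525 − 15.459)² + (17.878603 − -32.782)²) = 73.799579

73.800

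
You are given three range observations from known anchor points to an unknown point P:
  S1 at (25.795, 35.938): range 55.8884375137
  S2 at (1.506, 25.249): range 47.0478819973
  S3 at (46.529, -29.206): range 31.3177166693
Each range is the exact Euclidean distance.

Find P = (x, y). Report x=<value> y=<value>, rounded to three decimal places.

x=16.843 y=-19.229

eq1: (x − 25.795)² + (y − 35.938)² = 55.8884375137²
eq2: (x − 1.506)² + (y − 25.249)² = 47.0478819973²
eq3: (x − 46.529)² + (y + 29.206)² = 31.3177166693²
eq3−eq1, eq3−eq2 (x²,y² cancel):
  -41.468·x + 130.288·y = -3203.734478
  -90.046·x + 108.910·y = -3610.862063
det = -41.468·108.910 − 130.288·-90.046 = 7215.633368
x = (-3203.734478·108.910 − 130.288·-3610.862063) / 7215.633368 = 16.843050
y = (-41.468·-3610.862063 − -3203.734478·-90.046) / 7215.633368 = -19.228838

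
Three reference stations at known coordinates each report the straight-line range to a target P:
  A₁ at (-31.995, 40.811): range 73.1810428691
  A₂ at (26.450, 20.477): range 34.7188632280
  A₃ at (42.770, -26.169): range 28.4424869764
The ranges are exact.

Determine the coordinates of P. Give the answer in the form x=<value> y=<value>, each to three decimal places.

eq1: (x + 31.995)² + (y − 40.811)² = 73.1810428691²
eq2: (x − 26.450)² + (y − 20.477)² = 34.7188632280²
eq3: (x − 42.770)² + (y + 26.169)² = 28.4424869764²
eq1−eq2, eq1−eq3 (x²,y² cancel):
  116.890·x − 40.668·y = 2579.757855
  149.530·x − 133.960·y = 4371.361685
det = 116.890·-133.960 − -40.668·149.530 = -9577.498360
x = (2579.757855·-133.960 − -40.668·4371.361685) / -9577.498360 = 17.521259
y = (116.890·4371.361685 − 2579.757855·149.530) / -9577.498360 = -13.074111

x=17.521 y=-13.074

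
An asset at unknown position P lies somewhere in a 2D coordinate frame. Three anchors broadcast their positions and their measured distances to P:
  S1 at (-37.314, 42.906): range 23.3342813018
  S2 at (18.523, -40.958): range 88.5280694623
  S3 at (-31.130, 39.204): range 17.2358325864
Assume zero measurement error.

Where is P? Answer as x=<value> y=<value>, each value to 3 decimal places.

eq1: (x + 37.314)² + (y − 42.906)² = 23.3342813018²
eq2: (x − 18.523)² + (y + 40.958)² = 88.5280694623²
eq3: (x + 31.130)² + (y − 39.204)² = 17.2358325864²
eq2−eq3, eq2−eq1 (x²,y² cancel):
  -99.306·x + 160.324·y = 8025.516381
  -111.674·x + 167.728·y = 8505.330538
det = -99.306·167.728 − 160.324·-111.674 = 1247.625608
x = (8025.516381·167.728 − 160.324·8505.330538) / 1247.625608 = -14.030492
y = (-99.306·8505.330538 − 8025.516381·-111.674) / 1247.625608 = 41.367508

x=-14.030 y=41.368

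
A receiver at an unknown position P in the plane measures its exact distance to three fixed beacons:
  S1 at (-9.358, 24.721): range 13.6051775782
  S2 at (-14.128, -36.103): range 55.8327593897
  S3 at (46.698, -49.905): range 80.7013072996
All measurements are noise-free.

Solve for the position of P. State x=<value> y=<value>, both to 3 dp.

x=2.065 y=17.330

eq1: (x + 9.358)² + (y − 24.721)² = 13.6051775782²
eq2: (x + 14.128)² + (y + 36.103)² = 55.8327593897²
eq3: (x − 46.698)² + (y + 49.905)² = 80.7013072996²
eq1−eq2, eq1−eq3 (x²,y² cancel):
  -9.540·x − 121.648·y = -2127.869176
  112.112·x − 149.252·y = -2355.087919
det = -9.540·-149.252 − -121.648·112.112 = 15062.064656
x = (-2127.869176·-149.252 − -121.648·-2355.087919) / 15062.064656 = 2.064590
y = (-9.540·-2355.087919 − -2127.869176·112.112) / 15062.064656 = 17.330108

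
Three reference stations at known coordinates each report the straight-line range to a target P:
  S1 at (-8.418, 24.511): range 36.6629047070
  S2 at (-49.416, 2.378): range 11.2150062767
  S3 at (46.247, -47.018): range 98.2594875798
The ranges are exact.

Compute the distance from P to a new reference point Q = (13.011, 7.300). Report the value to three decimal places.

eq1: (x + 8.418)² + (y − 24.511)² = 36.6629047070²
eq2: (x + 49.416)² + (y − 2.378)² = 11.2150062767²
eq3: (x − 46.247)² + (y + 47.018)² = 98.2594875798²
eq2−eq3, eq2−eq1 (x²,y² cancel):
  191.326·x − 98.792·y = -7627.269141
  81.996·x + 44.266·y = -2994.336311
det = 191.326·44.266 − -98.792·81.996 = 16569.785548
x = (-7627.269141·44.266 − -98.792·-2994.336311) / 16569.785548 = -38.228930
y = (191.326·-2994.336311 − -7627.269141·81.996) / 16569.785548 = 3.169092
|P − Q| = √((-38.228930 − 13.011)² + (3.169092 − 7.300)²) = 51.406175

51.406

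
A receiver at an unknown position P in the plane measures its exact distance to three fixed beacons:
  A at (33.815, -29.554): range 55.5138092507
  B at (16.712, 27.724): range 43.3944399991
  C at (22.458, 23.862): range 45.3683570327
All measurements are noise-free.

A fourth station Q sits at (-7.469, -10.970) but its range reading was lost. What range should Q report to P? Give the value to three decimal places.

11.174

eq1: (x − 33.815)² + (y + 29.554)² = 55.5138092507²
eq2: (x − 16.712)² + (y − 27.724)² = 43.3944399991²
eq3: (x − 22.458)² + (y − 23.862)² = 45.3683570327²
eq1−eq2, eq1−eq3 (x²,y² cancel):
  -34.206·x + 114.556·y = 229.723574
  -22.714·x + 106.832·y = 80.358865
det = -34.206·106.832 − 114.556·-22.714 = -1052.270408
x = (229.723574·106.832 − 114.556·80.358865) / -1052.270408 = -14.574427
y = (-34.206·80.358865 − 229.723574·-22.714) / -1052.270408 = -2.346532
|P − Q| = √((-14.574427 − -7.469)² + (-2.346532 − -10.970)²) = 11.173688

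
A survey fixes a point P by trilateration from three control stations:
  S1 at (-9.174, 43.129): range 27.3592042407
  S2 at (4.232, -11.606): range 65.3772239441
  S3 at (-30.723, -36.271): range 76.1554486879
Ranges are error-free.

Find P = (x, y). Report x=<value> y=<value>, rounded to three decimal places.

x=-36.315 y=39.679

eq1: (x + 9.174)² + (y − 43.129)² = 27.3592042407²
eq2: (x − 4.232)² + (y + 11.606)² = 65.3772239441²
eq3: (x + 30.723)² + (y + 36.271)² = 76.1554486879²
eq1−eq2, eq1−eq3 (x²,y² cancel):
  26.812·x − 109.470·y = -5317.319211
  -43.098·x − 158.800·y = -4735.911055
det = 26.812·-158.800 − -109.470·-43.098 = -8975.683660
x = (-5317.319211·-158.800 − -109.470·-4735.911055) / -8975.683660 = -36.314794
y = (26.812·-4735.911055 − -5317.319211·-43.098) / -8975.683660 = 39.678880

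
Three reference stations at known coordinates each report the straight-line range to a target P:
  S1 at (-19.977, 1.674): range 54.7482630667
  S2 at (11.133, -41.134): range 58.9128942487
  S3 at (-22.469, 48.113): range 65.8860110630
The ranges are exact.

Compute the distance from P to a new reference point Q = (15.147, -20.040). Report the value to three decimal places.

38.118

eq1: (x + 19.977)² + (y − 1.674)² = 54.7482630667²
eq2: (x − 11.133)² + (y + 41.134)² = 58.9128942487²
eq3: (x + 22.469)² + (y − 48.113)² = 65.8860110630²
eq3−eq2, eq3−eq1 (x²,y² cancel):
  67.204·x − 178.494·y = -133.529740
  4.984·x − 92.878·y = -1074.239780
det = 67.204·-92.878 − -178.494·4.984 = -5352.159016
x = (-133.529740·-92.878 − -178.494·-1074.239780) / -5352.159016 = 33.508605
y = (67.204·-1074.239780 − -133.529740·4.984) / -5352.159016 = 13.364270
|P − Q| = √((33.508605 − 15.147)² + (13.364270 − -20.040)²) = 38.118155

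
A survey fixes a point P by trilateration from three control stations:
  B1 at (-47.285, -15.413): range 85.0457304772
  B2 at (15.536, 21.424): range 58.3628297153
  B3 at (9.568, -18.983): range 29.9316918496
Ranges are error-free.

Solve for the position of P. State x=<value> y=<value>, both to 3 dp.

eq1: (x + 47.285)² + (y + 15.413)² = 85.0457304772²
eq2: (x − 15.536)² + (y − 21.424)² = 58.3628297153²
eq3: (x − 9.568)² + (y + 18.983)² = 29.9316918496²
eq1−eq3, eq1−eq2 (x²,y² cancel):
  113.706·x − 7.140·y = 4315.339214
  125.642·x + 73.674·y = 2053.479658
det = 113.706·73.674 − -7.140·125.642 = 9274.259724
x = (4315.339214·73.674 − -7.140·2053.479658) / 9274.259724 = 35.861638
y = (113.706·2053.479658 − 4315.339214·125.642) / 9274.259724 = -33.285125

x=35.862 y=-33.285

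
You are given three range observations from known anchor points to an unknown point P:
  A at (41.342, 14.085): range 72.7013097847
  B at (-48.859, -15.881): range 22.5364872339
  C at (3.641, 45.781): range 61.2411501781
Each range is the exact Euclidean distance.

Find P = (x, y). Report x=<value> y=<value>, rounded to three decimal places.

x=-28.413 y=-6.401

eq1: (x − 41.342)² + (y − 14.085)² = 72.7013097847²
eq2: (x + 48.859)² + (y + 15.881)² = 22.5364872339²
eq3: (x − 3.641)² + (y − 45.781)² = 61.2411501781²
eq2−eq3, eq2−eq1 (x²,y² cancel):
  105.000·x + 123.324·y = -3772.836418
  180.402·x + 59.932·y = -5509.447041
det = 105.000·59.932 − 123.324·180.402 = -15955.036248
x = (-3772.836418·59.932 − 123.324·-5509.447041) / -15955.036248 = -28.413186
y = (105.000·-5509.447041 − -3772.836418·180.402) / -15955.036248 = -6.401446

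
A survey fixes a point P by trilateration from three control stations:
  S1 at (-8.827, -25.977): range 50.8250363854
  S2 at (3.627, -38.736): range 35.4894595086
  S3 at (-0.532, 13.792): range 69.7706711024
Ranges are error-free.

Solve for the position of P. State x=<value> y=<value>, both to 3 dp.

eq1: (x + 8.827)² + (y + 25.977)² = 50.8250363854²
eq2: (x − 3.627)² + (y + 38.736)² = 35.4894595086²
eq3: (x + 0.532)² + (y − 13.792)² = 69.7706711024²
eq2−eq1, eq2−eq3 (x²,y² cancel):
  -24.908·x + 25.518·y = -2084.594954
  -8.318·x + 105.056·y = -4931.575347
det = -24.908·105.056 − 25.518·-8.318 = -2404.476124
x = (-2084.594954·105.056 − 25.518·-4931.575347) / -2404.476124 = 38.742438
y = (-24.908·-4931.575347 − -2084.594954·-8.318) / -2404.476124 = -43.874845

x=38.742 y=-43.875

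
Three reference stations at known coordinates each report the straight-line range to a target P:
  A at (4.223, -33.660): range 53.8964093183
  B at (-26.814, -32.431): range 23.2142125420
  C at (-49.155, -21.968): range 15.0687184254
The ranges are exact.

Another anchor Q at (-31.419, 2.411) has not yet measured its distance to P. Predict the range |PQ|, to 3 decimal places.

eq1: (x − 4.223)² + (y + 33.660)² = 53.8964093183²
eq2: (x + 26.814)² + (y + 32.431)² = 23.2142125420²
eq3: (x + 49.155)² + (y + 21.968)² = 15.0687184254²
eq1−eq2, eq1−eq3 (x²,y² cancel):
  -62.074·x + 2.458·y = 2985.854301
  -106.756·x + 23.384·y = 4425.734382
det = -62.074·23.384 − 2.458·-106.756 = -1189.132168
x = (2985.854301·23.384 − 2.458·4425.734382) / -1189.132168 = -49.567881
y = (-62.074·4425.734382 − 2985.854301·-106.756) / -1189.132168 = -37.031061
|P − Q| = √((-49.567881 − -31.419)² + (-37.031061 − 2.411)²) = 43.417255

43.417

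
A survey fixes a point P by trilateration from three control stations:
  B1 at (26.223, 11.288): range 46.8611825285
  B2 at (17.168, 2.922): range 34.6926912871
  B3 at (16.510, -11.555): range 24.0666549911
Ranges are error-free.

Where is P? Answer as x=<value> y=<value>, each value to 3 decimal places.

x=-3.479 y=-24.958

eq1: (x − 26.223)² + (y − 11.288)² = 46.8611825285²
eq2: (x − 17.168)² + (y − 2.922)² = 34.6926912871²
eq3: (x − 16.510)² + (y + 11.555)² = 24.0666549911²
eq1−eq3, eq1−eq2 (x²,y² cancel):
  -19.426·x − 45.686·y = 1207.799998
  -18.110·x − 16.732·y = 480.601234
det = -19.426·-16.732 − -45.686·-18.110 = -502.337628
x = (1207.799998·-16.732 − -45.686·480.601234) / -502.337628 = -3.479410
y = (-19.426·480.601234 − 1207.799998·-18.110) / -502.337628 = -24.957514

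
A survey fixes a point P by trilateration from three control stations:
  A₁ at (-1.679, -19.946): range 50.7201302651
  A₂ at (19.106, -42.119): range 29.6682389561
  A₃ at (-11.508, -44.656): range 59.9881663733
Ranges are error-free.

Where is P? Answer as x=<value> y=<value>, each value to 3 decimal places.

eq1: (x + 1.679)² + (y + 19.946)² = 50.7201302651²
eq2: (x − 19.106)² + (y + 42.119)² = 29.6682389561²
eq3: (x + 11.508)² + (y + 44.656)² = 59.9881663733²
eq1−eq2, eq1−eq3 (x²,y² cancel):
  41.570·x − 44.346·y = 3430.714651
  -19.658·x − 49.420·y = 699.881952
det = 41.570·-49.420 − -44.346·-19.658 = -2926.143068
x = (3430.714651·-49.420 − -44.346·699.881952) / -2926.143068 = 47.334990
y = (41.570·699.881952 − 3430.714651·-19.658) / -2926.143068 = -32.990554

x=47.335 y=-32.991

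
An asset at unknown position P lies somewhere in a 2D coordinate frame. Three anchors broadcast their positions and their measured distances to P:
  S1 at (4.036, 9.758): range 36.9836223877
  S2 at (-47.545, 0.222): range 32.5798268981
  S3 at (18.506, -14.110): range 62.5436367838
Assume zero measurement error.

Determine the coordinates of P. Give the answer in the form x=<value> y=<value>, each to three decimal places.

eq1: (x − 4.036)² + (y − 9.758)² = 36.9836223877²
eq2: (x + 47.545)² + (y − 0.222)² = 32.5798268981²
eq3: (x − 18.506)² + (y + 14.110)² = 62.5436367838²
eq3−eq2, eq3−eq1 (x²,y² cancel):
  -132.102·x + 28.664·y = 4569.273554
  -28.940·x + 47.736·y = 2113.861901
det = -132.102·47.736 − 28.664·-28.940 = -5476.484912
x = (4569.273554·47.736 − 28.664·2113.861901) / -5476.484912 = -28.764273
y = (-132.102·2113.861901 − 4569.273554·-28.940) / -5476.484912 = 26.843972

x=-28.764 y=26.844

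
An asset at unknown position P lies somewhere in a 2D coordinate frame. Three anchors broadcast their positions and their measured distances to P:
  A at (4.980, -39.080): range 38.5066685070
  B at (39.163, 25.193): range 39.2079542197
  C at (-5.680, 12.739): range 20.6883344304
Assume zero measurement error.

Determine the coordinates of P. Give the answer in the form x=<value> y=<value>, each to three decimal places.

eq1: (x − 4.980)² + (y + 39.080)² = 38.5066685070²
eq2: (x − 39.163)² + (y − 25.193)² = 39.2079542197²
eq3: (x + 5.680)² + (y − 12.739)² = 20.6883344304²
eq3−eq1, eq3−eq2 (x²,y² cancel):
  21.320·x − 103.638·y = 302.745941
  89.686·x + 24.908·y = 864.626804
det = 21.320·24.908 − -103.638·89.686 = 9825.916228
x = (302.745941·24.908 − -103.638·864.626804) / 9825.916228 = 9.887016
y = (21.320·864.626804 − 302.745941·89.686) / 9825.916228 = -0.887269

x=9.887 y=-0.887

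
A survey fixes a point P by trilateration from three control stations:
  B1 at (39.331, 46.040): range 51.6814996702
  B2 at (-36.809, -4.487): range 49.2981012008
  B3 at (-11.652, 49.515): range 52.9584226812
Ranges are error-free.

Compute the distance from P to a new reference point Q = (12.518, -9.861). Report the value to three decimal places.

eq1: (x − 39.331)² + (y − 46.040)² = 51.6814996702²
eq2: (x + 36.809)² + (y + 4.487)² = 49.2981012008²
eq3: (x + 11.652)² + (y − 49.515)² = 52.9584226812²
eq2−eq3, eq2−eq1 (x²,y² cancel):
  50.314·x + 108.004·y = 838.176928
  152.280·x + 101.054·y = 2050.898885
det = 50.314·101.054 − 108.004·152.280 = -11362.418164
x = (838.176928·101.054 − 108.004·2050.898885) / -11362.418164 = 12.040056
y = (50.314·2050.898885 − 838.176928·152.280) / -11362.418164 = 2.151712
|P − Q| = √((12.040056 − 12.518)² + (2.151712 − -9.861)²) = 12.022217

12.022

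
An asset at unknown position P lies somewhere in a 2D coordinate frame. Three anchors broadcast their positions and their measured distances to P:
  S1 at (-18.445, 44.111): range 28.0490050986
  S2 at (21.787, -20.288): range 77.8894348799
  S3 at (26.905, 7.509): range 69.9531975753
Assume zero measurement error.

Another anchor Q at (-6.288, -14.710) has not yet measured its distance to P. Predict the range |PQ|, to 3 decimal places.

eq1: (x + 18.445)² + (y − 44.111)² = 28.0490050986²
eq2: (x − 21.787)² + (y + 20.288)² = 77.8894348799²
eq3: (x − 26.905)² + (y − 7.509)² = 69.9531975753²
eq3−eq2, eq3−eq1 (x²,y² cancel):
  -10.236·x − 55.594·y = -1067.302008
  -90.700·x + 73.204·y = 5612.437404
det = -10.236·73.204 − -55.594·-90.700 = -5791.691944
x = (-1067.302008·73.204 − -55.594·5612.437404) / -5791.691944 = -40.383203
y = (-10.236·5612.437404 − -1067.302008·-90.700) / -5791.691944 = 26.633530
|P − Q| = √((-40.383203 − -6.288)² + (26.633530 − -14.710)²) = 53.588901

53.589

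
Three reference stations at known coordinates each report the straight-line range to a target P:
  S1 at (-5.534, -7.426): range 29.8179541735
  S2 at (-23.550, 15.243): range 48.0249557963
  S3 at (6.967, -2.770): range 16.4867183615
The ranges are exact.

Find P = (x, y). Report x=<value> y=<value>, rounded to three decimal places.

x=22.678 y=2.228

eq1: (x + 5.534)² + (y + 7.426)² = 29.8179541735²
eq2: (x + 23.550)² + (y − 15.243)² = 48.0249557963²
eq3: (x − 6.967)² + (y + 2.770)² = 16.4867183615²
eq2−eq3, eq2−eq1 (x²,y² cancel):
  61.034·x − 36.026·y = 1303.844937
  36.032·x − 45.338·y = 716.105071
det = 61.034·-45.338 − -36.026·36.032 = -1469.070660
x = (1303.844937·-45.338 − -36.026·716.105071) / -1469.070660 = 22.677820
y = (61.034·716.105071 − 1303.844937·36.032) / -1469.070660 = 2.228200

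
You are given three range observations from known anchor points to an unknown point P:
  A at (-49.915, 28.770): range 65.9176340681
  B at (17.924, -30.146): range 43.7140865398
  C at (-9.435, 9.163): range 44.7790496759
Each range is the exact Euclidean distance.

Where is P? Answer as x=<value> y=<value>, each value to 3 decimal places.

eq1: (x + 49.915)² + (y − 28.770)² = 65.9176340681²
eq2: (x − 17.924)² + (y + 30.146)² = 43.7140865398²
eq3: (x + 9.435)² + (y − 9.163)² = 44.7790496759²
eq3−eq1, eq3−eq2 (x²,y² cancel):
  -80.960·x + 39.214·y = 806.269140
  54.718·x − 78.618·y = 1151.313226
det = -80.960·-78.618 − 39.214·54.718 = 4219.201628
x = (806.269140·-78.618 − 39.214·1151.313226) / 4219.201628 = -25.724029
y = (-80.960·1151.313226 − 806.269140·54.718) / 4219.201628 = -32.548279

x=-25.724 y=-32.548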